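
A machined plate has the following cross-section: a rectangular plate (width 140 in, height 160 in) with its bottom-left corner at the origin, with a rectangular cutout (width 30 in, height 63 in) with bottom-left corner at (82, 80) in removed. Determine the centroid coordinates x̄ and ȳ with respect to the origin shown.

x̄ = 67.51 in, ȳ = 77.10 in

Part | A | x̄ᵢ | ȳᵢ | A·x̄ᵢ | A·ȳᵢ
plate | 22400.00 | 70.00 | 80.00 | 1568000.00 | 1792000.00
hole | -1890.00 | 97.00 | 111.50 | -183330.00 | -210735.00
Σ | 20510.00 |  |  | 1384670.00 | 1581265.00
x̄ = 1384670.00 / 20510.00 = 67.51 in
ȳ = 1581265.00 / 20510.00 = 77.10 in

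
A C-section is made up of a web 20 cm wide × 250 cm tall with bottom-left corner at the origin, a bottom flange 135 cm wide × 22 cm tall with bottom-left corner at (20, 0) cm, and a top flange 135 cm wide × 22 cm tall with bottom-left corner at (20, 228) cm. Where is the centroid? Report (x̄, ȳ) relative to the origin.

web: A = 20 × 250 = 5000.00, centroid at (10.00, 125.00).
bottom flange: A = 135 × 22 = 2970.00, centroid at (87.50, 11.00).
top flange: A = 135 × 22 = 2970.00, centroid at (87.50, 239.00).
ΣA = 10940.00 cm², ΣAx̄ = 569750.00 cm³, ΣAȳ = 1367500.00 cm³.
x̄ = 569750.00/10940.00 = 52.08 cm; ȳ = 1367500.00/10940.00 = 125.00 cm.

x̄ = 52.08 cm, ȳ = 125.00 cm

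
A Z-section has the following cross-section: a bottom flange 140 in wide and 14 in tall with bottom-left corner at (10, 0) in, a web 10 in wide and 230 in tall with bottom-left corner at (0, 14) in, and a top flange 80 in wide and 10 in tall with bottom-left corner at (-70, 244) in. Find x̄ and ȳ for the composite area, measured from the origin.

x̄ = 28.52 in, ȳ = 100.72 in

bottom flange: A = 140 × 14 = 1960.00, centroid at (80.00, 7.00).
web: A = 10 × 230 = 2300.00, centroid at (5.00, 129.00).
top flange: A = 80 × 10 = 800.00, centroid at (-30.00, 249.00).
ΣA = 5060.00 in²
ΣAx̄ = (1960.00)(80.00) + (2300.00)(5.00) + (800.00)(-30.00) = 144300.00 in³
ΣAȳ = (1960.00)(7.00) + (2300.00)(129.00) + (800.00)(249.00) = 509620.00 in³
x̄ = 144300.00 / 5060.00 = 28.52 in
ȳ = 509620.00 / 5060.00 = 100.72 in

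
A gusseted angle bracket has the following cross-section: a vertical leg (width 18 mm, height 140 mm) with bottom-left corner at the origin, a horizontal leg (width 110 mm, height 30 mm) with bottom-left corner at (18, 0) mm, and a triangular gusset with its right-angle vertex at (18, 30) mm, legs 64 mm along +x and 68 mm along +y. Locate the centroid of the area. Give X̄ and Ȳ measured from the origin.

vertical leg: A = 18 × 140 = 2520.00, centroid at (9.00, 70.00).
horizontal leg: A = 110 × 30 = 3300.00, centroid at (73.00, 15.00).
gusset: A = ½·64·68 = 2176.00, centroid at (39.33, 52.67).
ΣA = 7996.00 mm²
ΣAX̄ = (2520.00)(9.00) + (3300.00)(73.00) + (2176.00)(39.33) = 349169.33 mm³
ΣAȲ = (2520.00)(70.00) + (3300.00)(15.00) + (2176.00)(52.67) = 340502.67 mm³
X̄ = 349169.33 / 7996.00 = 43.67 mm
Ȳ = 340502.67 / 7996.00 = 42.58 mm

X̄ = 43.67 mm, Ȳ = 42.58 mm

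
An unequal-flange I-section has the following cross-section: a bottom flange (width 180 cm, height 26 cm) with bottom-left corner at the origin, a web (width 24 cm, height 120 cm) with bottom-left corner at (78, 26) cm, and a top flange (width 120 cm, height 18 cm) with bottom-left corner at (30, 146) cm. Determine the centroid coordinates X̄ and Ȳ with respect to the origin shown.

bottom flange: A = 180 × 26 = 4680.00, centroid at (90.00, 13.00).
web: A = 24 × 120 = 2880.00, centroid at (90.00, 86.00).
top flange: A = 120 × 18 = 2160.00, centroid at (90.00, 155.00).
ΣA = 9720.00 cm²
ΣAX̄ = (4680.00)(90.00) + (2880.00)(90.00) + (2160.00)(90.00) = 874800.00 cm³
ΣAȲ = (4680.00)(13.00) + (2880.00)(86.00) + (2160.00)(155.00) = 643320.00 cm³
X̄ = 874800.00 / 9720.00 = 90.00 cm
Ȳ = 643320.00 / 9720.00 = 66.19 cm

X̄ = 90.00 cm, Ȳ = 66.19 cm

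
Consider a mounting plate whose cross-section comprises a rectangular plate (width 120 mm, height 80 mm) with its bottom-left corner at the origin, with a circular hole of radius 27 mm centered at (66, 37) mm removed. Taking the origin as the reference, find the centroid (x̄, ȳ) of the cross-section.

x̄ = 58.12 mm, ȳ = 40.94 mm

plate: A = 120 × 80 = 9600.00, centroid at (60.00, 40.00).
hole: A = −π·27² = -2290.22, centroid at (66.00, 37.00).
ΣA = 7309.78 mm²
ΣAx̄ = (9600.00)(60.00) + (-2290.22)(66.00) = 424845.41 mm³
ΣAȳ = (9600.00)(40.00) + (-2290.22)(37.00) = 299261.82 mm³
x̄ = 424845.41 / 7309.78 = 58.12 mm
ȳ = 299261.82 / 7309.78 = 40.94 mm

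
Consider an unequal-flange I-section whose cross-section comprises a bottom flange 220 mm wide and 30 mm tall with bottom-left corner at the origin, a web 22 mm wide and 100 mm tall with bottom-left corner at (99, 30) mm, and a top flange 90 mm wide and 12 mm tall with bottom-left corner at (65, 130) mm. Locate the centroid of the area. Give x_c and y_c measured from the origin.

bottom flange: A = 220 × 30 = 6600.00, centroid at (110.00, 15.00).
web: A = 22 × 100 = 2200.00, centroid at (110.00, 80.00).
top flange: A = 90 × 12 = 1080.00, centroid at (110.00, 136.00).
ΣA = 9880.00 mm²
ΣAx_c = (6600.00)(110.00) + (2200.00)(110.00) + (1080.00)(110.00) = 1086800.00 mm³
ΣAy_c = (6600.00)(15.00) + (2200.00)(80.00) + (1080.00)(136.00) = 421880.00 mm³
x_c = 1086800.00 / 9880.00 = 110.00 mm
y_c = 421880.00 / 9880.00 = 42.70 mm

x_c = 110.00 mm, y_c = 42.70 mm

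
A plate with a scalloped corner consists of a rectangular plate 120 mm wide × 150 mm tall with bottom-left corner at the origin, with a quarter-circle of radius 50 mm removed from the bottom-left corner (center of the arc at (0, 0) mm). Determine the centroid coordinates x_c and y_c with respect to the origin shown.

x_c = 64.75 mm, y_c = 81.58 mm

plate: A = 120 × 150 = 18000.00, centroid at (60.00, 75.00).
removed quarter-circle: A = −¼π·50² = -1963.50, centroid at (21.22, 21.22).
ΣA = 16036.50 mm²
ΣAx_c = (18000.00)(60.00) + (-1963.50)(21.22) = 1038333.33 mm³
ΣAy_c = (18000.00)(75.00) + (-1963.50)(21.22) = 1308333.33 mm³
x_c = 1038333.33 / 16036.50 = 64.75 mm
y_c = 1308333.33 / 16036.50 = 81.58 mm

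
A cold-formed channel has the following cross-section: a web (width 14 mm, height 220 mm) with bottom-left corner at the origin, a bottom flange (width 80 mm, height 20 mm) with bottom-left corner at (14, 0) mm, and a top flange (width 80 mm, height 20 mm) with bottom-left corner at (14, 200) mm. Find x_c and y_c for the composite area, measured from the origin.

Part | A | x̄ᵢ | ȳᵢ | A·x̄ᵢ | A·ȳᵢ
web | 3080.00 | 7.00 | 110.00 | 21560.00 | 338800.00
bottom flange | 1600.00 | 54.00 | 10.00 | 86400.00 | 16000.00
top flange | 1600.00 | 54.00 | 210.00 | 86400.00 | 336000.00
Σ | 6280.00 |  |  | 194360.00 | 690800.00
x_c = 194360.00 / 6280.00 = 30.95 mm
y_c = 690800.00 / 6280.00 = 110.00 mm

x_c = 30.95 mm, y_c = 110.00 mm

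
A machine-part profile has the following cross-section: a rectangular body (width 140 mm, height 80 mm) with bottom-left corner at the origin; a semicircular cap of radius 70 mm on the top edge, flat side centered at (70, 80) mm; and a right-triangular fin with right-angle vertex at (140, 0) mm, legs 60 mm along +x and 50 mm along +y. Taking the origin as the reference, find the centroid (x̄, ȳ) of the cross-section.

rectangular body: A = 140 × 80 = 11200.00, centroid at (70.00, 40.00).
semicircular top: A = ½π·70² = 7696.90, centroid at (70.00, 109.71).
triangular fin: A = ½·60·50 = 1500.00, centroid at (160.00, 16.67).
ΣA = 20396.90 mm², ΣAx̄ = 1562783.14 mm³, ΣAȳ = 1317418.83 mm³.
x̄ = 1562783.14/20396.90 = 76.62 mm; ȳ = 1317418.83/20396.90 = 64.59 mm.

x̄ = 76.62 mm, ȳ = 64.59 mm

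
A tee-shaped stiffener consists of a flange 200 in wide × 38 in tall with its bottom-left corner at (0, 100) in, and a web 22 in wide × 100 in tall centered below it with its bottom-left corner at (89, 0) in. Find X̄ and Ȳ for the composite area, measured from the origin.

X̄ = 100.00 in, Ȳ = 103.51 in

Part | A | x̄ᵢ | ȳᵢ | A·x̄ᵢ | A·ȳᵢ
web | 2200.00 | 100.00 | 50.00 | 220000.00 | 110000.00
flange | 7600.00 | 100.00 | 119.00 | 760000.00 | 904400.00
Σ | 9800.00 |  |  | 980000.00 | 1014400.00
X̄ = 980000.00 / 9800.00 = 100.00 in
Ȳ = 1014400.00 / 9800.00 = 103.51 in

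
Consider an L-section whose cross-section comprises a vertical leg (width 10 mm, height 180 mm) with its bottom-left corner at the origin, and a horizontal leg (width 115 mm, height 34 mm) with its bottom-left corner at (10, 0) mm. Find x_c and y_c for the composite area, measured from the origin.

Part | A | x̄ᵢ | ȳᵢ | A·x̄ᵢ | A·ȳᵢ
vertical leg | 1800.00 | 5.00 | 90.00 | 9000.00 | 162000.00
horizontal leg | 3910.00 | 67.50 | 17.00 | 263925.00 | 66470.00
Σ | 5710.00 |  |  | 272925.00 | 228470.00
x_c = 272925.00 / 5710.00 = 47.80 mm
y_c = 228470.00 / 5710.00 = 40.01 mm

x_c = 47.80 mm, y_c = 40.01 mm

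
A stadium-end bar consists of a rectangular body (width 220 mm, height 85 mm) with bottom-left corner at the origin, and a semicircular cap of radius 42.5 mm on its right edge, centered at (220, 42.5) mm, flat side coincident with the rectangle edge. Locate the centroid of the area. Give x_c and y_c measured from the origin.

rectangular body: A = 220 × 85 = 18700.00, centroid at (110.00, 42.50).
semicircular end: A = ½π·42.5² = 2837.25, centroid at (238.04, 42.50).
ΣA = 21537.25 mm², ΣAx_c = 2732372.27 mm³, ΣAy_c = 915333.16 mm³.
x_c = 2732372.27/21537.25 = 126.87 mm; y_c = 915333.16/21537.25 = 42.50 mm.

x_c = 126.87 mm, y_c = 42.50 mm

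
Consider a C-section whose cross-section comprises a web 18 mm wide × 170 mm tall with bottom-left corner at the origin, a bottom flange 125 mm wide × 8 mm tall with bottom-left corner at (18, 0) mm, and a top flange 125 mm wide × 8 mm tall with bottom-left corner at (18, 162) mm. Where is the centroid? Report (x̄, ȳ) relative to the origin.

web: A = 18 × 170 = 3060.00, centroid at (9.00, 85.00).
bottom flange: A = 125 × 8 = 1000.00, centroid at (80.50, 4.00).
top flange: A = 125 × 8 = 1000.00, centroid at (80.50, 166.00).
ΣA = 5060.00 mm²
ΣAx̄ = (3060.00)(9.00) + (1000.00)(80.50) + (1000.00)(80.50) = 188540.00 mm³
ΣAȳ = (3060.00)(85.00) + (1000.00)(4.00) + (1000.00)(166.00) = 430100.00 mm³
x̄ = 188540.00 / 5060.00 = 37.26 mm
ȳ = 430100.00 / 5060.00 = 85.00 mm

x̄ = 37.26 mm, ȳ = 85.00 mm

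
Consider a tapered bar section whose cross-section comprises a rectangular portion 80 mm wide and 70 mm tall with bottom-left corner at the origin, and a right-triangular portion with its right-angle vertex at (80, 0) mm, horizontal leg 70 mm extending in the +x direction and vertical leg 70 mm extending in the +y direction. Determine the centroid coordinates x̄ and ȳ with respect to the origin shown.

rectangular portion: A = 80 × 70 = 5600.00, centroid at (40.00, 35.00).
triangular portion: A = ½·70·70 = 2450.00, centroid at (103.33, 23.33).
ΣA = 8050.00 mm²
ΣAx̄ = (5600.00)(40.00) + (2450.00)(103.33) = 477166.67 mm³
ΣAȳ = (5600.00)(35.00) + (2450.00)(23.33) = 253166.67 mm³
x̄ = 477166.67 / 8050.00 = 59.28 mm
ȳ = 253166.67 / 8050.00 = 31.45 mm

x̄ = 59.28 mm, ȳ = 31.45 mm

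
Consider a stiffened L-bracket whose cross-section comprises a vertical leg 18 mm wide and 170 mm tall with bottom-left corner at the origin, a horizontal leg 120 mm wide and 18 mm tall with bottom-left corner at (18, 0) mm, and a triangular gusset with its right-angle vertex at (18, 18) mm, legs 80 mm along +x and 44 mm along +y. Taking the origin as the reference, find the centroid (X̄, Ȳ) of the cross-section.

X̄ = 39.35 mm, Ȳ = 48.29 mm

vertical leg: A = 18 × 170 = 3060.00, centroid at (9.00, 85.00).
horizontal leg: A = 120 × 18 = 2160.00, centroid at (78.00, 9.00).
gusset: A = ½·80·44 = 1760.00, centroid at (44.67, 32.67).
ΣA = 6980.00 mm², ΣAX̄ = 274633.33 mm³, ΣAȲ = 337033.33 mm³.
X̄ = 274633.33/6980.00 = 39.35 mm; Ȳ = 337033.33/6980.00 = 48.29 mm.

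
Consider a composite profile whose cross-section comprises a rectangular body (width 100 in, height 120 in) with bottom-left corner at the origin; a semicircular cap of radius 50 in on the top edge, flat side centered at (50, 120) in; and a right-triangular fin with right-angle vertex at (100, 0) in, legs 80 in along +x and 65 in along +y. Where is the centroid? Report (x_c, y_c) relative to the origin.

x_c = 60.76 in, y_c = 71.84 in

rectangular body: A = 100 × 120 = 12000.00, centroid at (50.00, 60.00).
semicircular top: A = ½π·50² = 3926.99, centroid at (50.00, 141.22).
triangular fin: A = ½·80·65 = 2600.00, centroid at (126.67, 21.67).
ΣA = 18526.99 in²
ΣAx_c = (12000.00)(50.00) + (3926.99)(50.00) + (2600.00)(126.67) = 1125682.87 in³
ΣAy_c = (12000.00)(60.00) + (3926.99)(141.22) + (2600.00)(21.67) = 1330905.56 in³
x_c = 1125682.87 / 18526.99 = 60.76 in
y_c = 1330905.56 / 18526.99 = 71.84 in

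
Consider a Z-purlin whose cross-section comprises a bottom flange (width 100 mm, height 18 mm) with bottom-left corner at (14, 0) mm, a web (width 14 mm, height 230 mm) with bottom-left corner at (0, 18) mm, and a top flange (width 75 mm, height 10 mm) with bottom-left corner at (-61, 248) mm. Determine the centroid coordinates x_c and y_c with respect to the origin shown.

Part | A | x̄ᵢ | ȳᵢ | A·x̄ᵢ | A·ȳᵢ
bottom flange | 1800.00 | 64.00 | 9.00 | 115200.00 | 16200.00
web | 3220.00 | 7.00 | 133.00 | 22540.00 | 428260.00
top flange | 750.00 | -23.50 | 253.00 | -17625.00 | 189750.00
Σ | 5770.00 |  |  | 120115.00 | 634210.00
x_c = 120115.00 / 5770.00 = 20.82 mm
y_c = 634210.00 / 5770.00 = 109.92 mm

x_c = 20.82 mm, y_c = 109.92 mm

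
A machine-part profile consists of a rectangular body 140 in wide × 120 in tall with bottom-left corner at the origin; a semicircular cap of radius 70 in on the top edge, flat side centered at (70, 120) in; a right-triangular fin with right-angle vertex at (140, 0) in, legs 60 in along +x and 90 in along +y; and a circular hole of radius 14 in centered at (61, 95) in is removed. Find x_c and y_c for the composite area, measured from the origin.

rectangular body: A = 140 × 120 = 16800.00, centroid at (70.00, 60.00).
semicircular top: A = ½π·70² = 7696.90, centroid at (70.00, 149.71).
triangular fin: A = ½·60·90 = 2700.00, centroid at (160.00, 30.00).
hole: A = −π·14² = -615.75, centroid at (61.00, 95.00).
ΣA = 26581.15 in², ΣAx_c = 2109222.26 in³, ΣAy_c = 2182798.45 in³.
x_c = 2109222.26/26581.15 = 79.35 in; y_c = 2182798.45/26581.15 = 82.12 in.

x_c = 79.35 in, y_c = 82.12 in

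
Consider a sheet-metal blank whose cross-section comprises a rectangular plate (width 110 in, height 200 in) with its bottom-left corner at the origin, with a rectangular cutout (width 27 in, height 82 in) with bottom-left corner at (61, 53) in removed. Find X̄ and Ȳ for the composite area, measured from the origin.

X̄ = 52.82 in, Ȳ = 100.67 in

plate: A = 110 × 200 = 22000.00, centroid at (55.00, 100.00).
hole: A = −(27 × 82) = -2214.00, centroid at (74.50, 94.00).
ΣA = 19786.00 in², ΣAX̄ = 1045057.00 in³, ΣAȲ = 1991884.00 in³.
X̄ = 1045057.00/19786.00 = 52.82 in; Ȳ = 1991884.00/19786.00 = 100.67 in.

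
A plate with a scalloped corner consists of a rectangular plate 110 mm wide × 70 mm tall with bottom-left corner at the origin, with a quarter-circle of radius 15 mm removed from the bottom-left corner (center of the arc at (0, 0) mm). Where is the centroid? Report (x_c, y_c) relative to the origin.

plate: A = 110 × 70 = 7700.00, centroid at (55.00, 35.00).
removed quarter-circle: A = −¼π·15² = -176.71, centroid at (6.37, 6.37).
ΣA = 7523.29 mm²
ΣAx_c = (7700.00)(55.00) + (-176.71)(6.37) = 422375.00 mm³
ΣAy_c = (7700.00)(35.00) + (-176.71)(6.37) = 268375.00 mm³
x_c = 422375.00 / 7523.29 = 56.14 mm
y_c = 268375.00 / 7523.29 = 35.67 mm

x_c = 56.14 mm, y_c = 35.67 mm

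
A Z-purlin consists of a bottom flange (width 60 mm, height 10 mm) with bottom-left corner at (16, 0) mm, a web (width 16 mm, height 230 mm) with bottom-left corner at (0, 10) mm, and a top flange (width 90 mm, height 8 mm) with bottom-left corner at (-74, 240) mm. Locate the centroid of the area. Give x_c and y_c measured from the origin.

Part | A | x̄ᵢ | ȳᵢ | A·x̄ᵢ | A·ȳᵢ
bottom flange | 600.00 | 46.00 | 5.00 | 27600.00 | 3000.00
web | 3680.00 | 8.00 | 125.00 | 29440.00 | 460000.00
top flange | 720.00 | -29.00 | 244.00 | -20880.00 | 175680.00
Σ | 5000.00 |  |  | 36160.00 | 638680.00
x_c = 36160.00 / 5000.00 = 7.23 mm
y_c = 638680.00 / 5000.00 = 127.74 mm

x_c = 7.23 mm, y_c = 127.74 mm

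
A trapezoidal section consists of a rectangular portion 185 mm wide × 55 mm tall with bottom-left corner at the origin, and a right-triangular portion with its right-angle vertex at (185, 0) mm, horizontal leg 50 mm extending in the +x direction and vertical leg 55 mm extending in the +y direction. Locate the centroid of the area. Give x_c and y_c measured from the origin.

rectangular portion: A = 185 × 55 = 10175.00, centroid at (92.50, 27.50).
triangular portion: A = ½·50·55 = 1375.00, centroid at (201.67, 18.33).
ΣA = 11550.00 mm², ΣAx_c = 1218479.17 mm³, ΣAy_c = 305020.83 mm³.
x_c = 1218479.17/11550.00 = 105.50 mm; y_c = 305020.83/11550.00 = 26.41 mm.

x_c = 105.50 mm, y_c = 26.41 mm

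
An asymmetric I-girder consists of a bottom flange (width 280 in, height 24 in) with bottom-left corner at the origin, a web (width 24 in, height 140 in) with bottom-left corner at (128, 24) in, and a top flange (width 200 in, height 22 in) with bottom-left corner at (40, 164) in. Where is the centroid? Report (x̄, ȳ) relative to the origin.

bottom flange: A = 280 × 24 = 6720.00, centroid at (140.00, 12.00).
web: A = 24 × 140 = 3360.00, centroid at (140.00, 94.00).
top flange: A = 200 × 22 = 4400.00, centroid at (140.00, 175.00).
ΣA = 14480.00 in², ΣAx̄ = 2027200.00 in³, ΣAȳ = 1166480.00 in³.
x̄ = 2027200.00/14480.00 = 140.00 in; ȳ = 1166480.00/14480.00 = 80.56 in.

x̄ = 140.00 in, ȳ = 80.56 in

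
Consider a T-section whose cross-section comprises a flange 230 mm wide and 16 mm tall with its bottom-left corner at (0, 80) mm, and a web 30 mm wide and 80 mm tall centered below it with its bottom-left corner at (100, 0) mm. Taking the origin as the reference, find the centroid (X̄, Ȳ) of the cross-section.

X̄ = 115.00 mm, Ȳ = 69.05 mm

web: A = 30 × 80 = 2400.00, centroid at (115.00, 40.00).
flange: A = 230 × 16 = 3680.00, centroid at (115.00, 88.00).
ΣA = 6080.00 mm², ΣAX̄ = 699200.00 mm³, ΣAȲ = 419840.00 mm³.
X̄ = 699200.00/6080.00 = 115.00 mm; Ȳ = 419840.00/6080.00 = 69.05 mm.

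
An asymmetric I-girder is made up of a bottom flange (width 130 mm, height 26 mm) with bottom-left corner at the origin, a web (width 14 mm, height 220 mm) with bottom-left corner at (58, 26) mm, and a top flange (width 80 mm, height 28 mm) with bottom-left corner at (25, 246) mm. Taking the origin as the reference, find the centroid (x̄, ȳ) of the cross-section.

Part | A | x̄ᵢ | ȳᵢ | A·x̄ᵢ | A·ȳᵢ
bottom flange | 3380.00 | 65.00 | 13.00 | 219700.00 | 43940.00
web | 3080.00 | 65.00 | 136.00 | 200200.00 | 418880.00
top flange | 2240.00 | 65.00 | 260.00 | 145600.00 | 582400.00
Σ | 8700.00 |  |  | 565500.00 | 1045220.00
x̄ = 565500.00 / 8700.00 = 65.00 mm
ȳ = 1045220.00 / 8700.00 = 120.14 mm

x̄ = 65.00 mm, ȳ = 120.14 mm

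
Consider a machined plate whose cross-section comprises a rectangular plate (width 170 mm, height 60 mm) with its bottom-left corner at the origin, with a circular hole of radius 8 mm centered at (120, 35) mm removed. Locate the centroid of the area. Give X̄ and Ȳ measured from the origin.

X̄ = 84.30 mm, Ȳ = 29.90 mm

plate: A = 170 × 60 = 10200.00, centroid at (85.00, 30.00).
hole: A = −π·8² = -201.06, centroid at (120.00, 35.00).
ΣA = 9998.94 mm²
ΣAX̄ = (10200.00)(85.00) + (-201.06)(120.00) = 842872.57 mm³
ΣAȲ = (10200.00)(30.00) + (-201.06)(35.00) = 298962.83 mm³
X̄ = 842872.57 / 9998.94 = 84.30 mm
Ȳ = 298962.83 / 9998.94 = 29.90 mm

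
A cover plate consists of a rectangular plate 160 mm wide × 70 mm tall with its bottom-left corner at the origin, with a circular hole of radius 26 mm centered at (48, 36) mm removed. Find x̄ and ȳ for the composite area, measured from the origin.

x̄ = 87.49 mm, ȳ = 34.77 mm

plate: A = 160 × 70 = 11200.00, centroid at (80.00, 35.00).
hole: A = −π·26² = -2123.72, centroid at (48.00, 36.00).
ΣA = 9076.28 mm², ΣAx̄ = 794061.60 mm³, ΣAȳ = 315546.20 mm³.
x̄ = 794061.60/9076.28 = 87.49 mm; ȳ = 315546.20/9076.28 = 34.77 mm.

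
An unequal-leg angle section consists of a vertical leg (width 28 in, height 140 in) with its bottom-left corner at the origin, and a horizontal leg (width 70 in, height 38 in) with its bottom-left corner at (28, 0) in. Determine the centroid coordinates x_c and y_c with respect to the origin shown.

vertical leg: A = 28 × 140 = 3920.00, centroid at (14.00, 70.00).
horizontal leg: A = 70 × 38 = 2660.00, centroid at (63.00, 19.00).
ΣA = 6580.00 in², ΣAx_c = 222460.00 in³, ΣAy_c = 324940.00 in³.
x_c = 222460.00/6580.00 = 33.81 in; y_c = 324940.00/6580.00 = 49.38 in.

x_c = 33.81 in, y_c = 49.38 in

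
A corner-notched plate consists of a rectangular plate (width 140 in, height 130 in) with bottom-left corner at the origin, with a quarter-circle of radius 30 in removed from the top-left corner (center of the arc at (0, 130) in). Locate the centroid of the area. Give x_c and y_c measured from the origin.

x_c = 72.31 in, y_c = 62.89 in

plate: A = 140 × 130 = 18200.00, centroid at (70.00, 65.00).
removed quarter-circle: A = −¼π·30² = -706.86, centroid at (12.73, 117.27).
ΣA = 17493.14 in²
ΣAx_c = (18200.00)(70.00) + (-706.86)(12.73) = 1265000.00 in³
ΣAy_c = (18200.00)(65.00) + (-706.86)(117.27) = 1100108.41 in³
x_c = 1265000.00 / 17493.14 = 72.31 in
y_c = 1100108.41 / 17493.14 = 62.89 in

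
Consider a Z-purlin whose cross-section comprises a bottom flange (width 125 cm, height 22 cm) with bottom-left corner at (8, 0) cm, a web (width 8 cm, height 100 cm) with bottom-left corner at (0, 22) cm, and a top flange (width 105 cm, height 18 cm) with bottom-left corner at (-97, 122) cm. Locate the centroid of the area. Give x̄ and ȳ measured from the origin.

bottom flange: A = 125 × 22 = 2750.00, centroid at (70.50, 11.00).
web: A = 8 × 100 = 800.00, centroid at (4.00, 72.00).
top flange: A = 105 × 18 = 1890.00, centroid at (-44.50, 131.00).
ΣA = 5440.00 cm², ΣAx̄ = 112970.00 cm³, ΣAȳ = 335440.00 cm³.
x̄ = 112970.00/5440.00 = 20.77 cm; ȳ = 335440.00/5440.00 = 61.66 cm.

x̄ = 20.77 cm, ȳ = 61.66 cm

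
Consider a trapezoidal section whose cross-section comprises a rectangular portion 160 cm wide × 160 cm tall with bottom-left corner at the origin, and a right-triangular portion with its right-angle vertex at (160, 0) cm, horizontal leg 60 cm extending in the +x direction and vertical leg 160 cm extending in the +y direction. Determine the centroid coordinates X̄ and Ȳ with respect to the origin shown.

X̄ = 95.79 cm, Ȳ = 75.79 cm

Part | A | x̄ᵢ | ȳᵢ | A·x̄ᵢ | A·ȳᵢ
rectangular portion | 25600.00 | 80.00 | 80.00 | 2048000.00 | 2048000.00
triangular portion | 4800.00 | 180.00 | 53.33 | 864000.00 | 256000.00
Σ | 30400.00 |  |  | 2912000.00 | 2304000.00
X̄ = 2912000.00 / 30400.00 = 95.79 cm
Ȳ = 2304000.00 / 30400.00 = 75.79 cm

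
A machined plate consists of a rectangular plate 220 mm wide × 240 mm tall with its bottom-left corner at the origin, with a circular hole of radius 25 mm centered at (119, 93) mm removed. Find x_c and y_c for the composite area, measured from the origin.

plate: A = 220 × 240 = 52800.00, centroid at (110.00, 120.00).
hole: A = −π·25² = -1963.50, centroid at (119.00, 93.00).
ΣA = 50836.50 mm²
ΣAx_c = (52800.00)(110.00) + (-1963.50)(119.00) = 5574344.05 mm³
ΣAy_c = (52800.00)(120.00) + (-1963.50)(93.00) = 6153394.93 mm³
x_c = 5574344.05 / 50836.50 = 109.65 mm
y_c = 6153394.93 / 50836.50 = 121.04 mm

x_c = 109.65 mm, y_c = 121.04 mm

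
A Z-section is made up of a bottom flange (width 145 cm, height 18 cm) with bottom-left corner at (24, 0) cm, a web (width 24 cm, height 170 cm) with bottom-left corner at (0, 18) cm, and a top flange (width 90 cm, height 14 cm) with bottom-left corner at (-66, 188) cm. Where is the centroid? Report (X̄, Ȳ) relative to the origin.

X̄ = 34.51 cm, Ȳ = 86.72 cm

bottom flange: A = 145 × 18 = 2610.00, centroid at (96.50, 9.00).
web: A = 24 × 170 = 4080.00, centroid at (12.00, 103.00).
top flange: A = 90 × 14 = 1260.00, centroid at (-21.00, 195.00).
ΣA = 7950.00 cm²
ΣAX̄ = (2610.00)(96.50) + (4080.00)(12.00) + (1260.00)(-21.00) = 274365.00 cm³
ΣAȲ = (2610.00)(9.00) + (4080.00)(103.00) + (1260.00)(195.00) = 689430.00 cm³
X̄ = 274365.00 / 7950.00 = 34.51 cm
Ȳ = 689430.00 / 7950.00 = 86.72 cm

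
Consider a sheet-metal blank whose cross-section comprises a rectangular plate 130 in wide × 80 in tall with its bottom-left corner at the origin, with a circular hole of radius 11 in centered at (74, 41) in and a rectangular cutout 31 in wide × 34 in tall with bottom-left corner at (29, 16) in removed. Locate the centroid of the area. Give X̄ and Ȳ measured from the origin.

X̄ = 67.03 in, Ȳ = 40.78 in

plate: A = 130 × 80 = 10400.00, centroid at (65.00, 40.00).
hole 1: A = −π·11² = -380.13, centroid at (74.00, 41.00).
hole 2: A = −(31 × 34) = -1054.00, centroid at (44.50, 33.00).
ΣA = 8965.87 in²
ΣAX̄ = (10400.00)(65.00) + (-380.13)(74.00) + (-1054.00)(44.50) = 600967.18 in³
ΣAȲ = (10400.00)(40.00) + (-380.13)(41.00) + (-1054.00)(33.00) = 365632.56 in³
X̄ = 600967.18 / 8965.87 = 67.03 in
Ȳ = 365632.56 / 8965.87 = 40.78 in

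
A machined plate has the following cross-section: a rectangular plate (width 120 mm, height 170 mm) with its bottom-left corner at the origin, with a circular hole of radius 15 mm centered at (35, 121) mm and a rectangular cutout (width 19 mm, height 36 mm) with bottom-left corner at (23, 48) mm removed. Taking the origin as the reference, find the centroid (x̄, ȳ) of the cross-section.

Part | A | x̄ᵢ | ȳᵢ | A·x̄ᵢ | A·ȳᵢ
plate | 20400.00 | 60.00 | 85.00 | 1224000.00 | 1734000.00
hole 1 | -706.86 | 35.00 | 121.00 | -24740.04 | -85529.86
hole 2 | -684.00 | 32.50 | 66.00 | -22230.00 | -45144.00
Σ | 19009.14 |  |  | 1177029.96 | 1603326.14
x̄ = 1177029.96 / 19009.14 = 61.92 mm
ȳ = 1603326.14 / 19009.14 = 84.35 mm

x̄ = 61.92 mm, ȳ = 84.35 mm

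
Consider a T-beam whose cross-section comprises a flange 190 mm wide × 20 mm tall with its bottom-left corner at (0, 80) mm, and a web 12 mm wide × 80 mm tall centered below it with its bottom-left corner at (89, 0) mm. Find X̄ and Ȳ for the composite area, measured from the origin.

web: A = 12 × 80 = 960.00, centroid at (95.00, 40.00).
flange: A = 190 × 20 = 3800.00, centroid at (95.00, 90.00).
ΣA = 4760.00 mm², ΣAX̄ = 452200.00 mm³, ΣAȲ = 380400.00 mm³.
X̄ = 452200.00/4760.00 = 95.00 mm; Ȳ = 380400.00/4760.00 = 79.92 mm.

X̄ = 95.00 mm, Ȳ = 79.92 mm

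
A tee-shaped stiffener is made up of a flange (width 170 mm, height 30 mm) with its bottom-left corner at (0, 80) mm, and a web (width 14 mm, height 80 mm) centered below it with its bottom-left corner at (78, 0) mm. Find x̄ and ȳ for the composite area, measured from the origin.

x̄ = 85.00 mm, ȳ = 85.10 mm

Part | A | x̄ᵢ | ȳᵢ | A·x̄ᵢ | A·ȳᵢ
web | 1120.00 | 85.00 | 40.00 | 95200.00 | 44800.00
flange | 5100.00 | 85.00 | 95.00 | 433500.00 | 484500.00
Σ | 6220.00 |  |  | 528700.00 | 529300.00
x̄ = 528700.00 / 6220.00 = 85.00 mm
ȳ = 529300.00 / 6220.00 = 85.10 mm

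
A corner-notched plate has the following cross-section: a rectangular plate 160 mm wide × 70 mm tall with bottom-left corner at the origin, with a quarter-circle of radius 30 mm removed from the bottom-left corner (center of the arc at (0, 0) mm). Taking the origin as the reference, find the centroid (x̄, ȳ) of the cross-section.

Part | A | x̄ᵢ | ȳᵢ | A·x̄ᵢ | A·ȳᵢ
plate | 11200.00 | 80.00 | 35.00 | 896000.00 | 392000.00
removed quarter-circle | -706.86 | 12.73 | 12.73 | -9000.00 | -9000.00
Σ | 10493.14 |  |  | 887000.00 | 383000.00
x̄ = 887000.00 / 10493.14 = 84.53 mm
ȳ = 383000.00 / 10493.14 = 36.50 mm

x̄ = 84.53 mm, ȳ = 36.50 mm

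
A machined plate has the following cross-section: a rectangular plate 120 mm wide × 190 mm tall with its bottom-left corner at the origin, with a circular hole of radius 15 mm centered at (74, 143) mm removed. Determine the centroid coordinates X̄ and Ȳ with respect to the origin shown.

plate: A = 120 × 190 = 22800.00, centroid at (60.00, 95.00).
hole: A = −π·15² = -706.86, centroid at (74.00, 143.00).
ΣA = 22093.14 mm², ΣAX̄ = 1315692.48 mm³, ΣAȲ = 2064919.26 mm³.
X̄ = 1315692.48/22093.14 = 59.55 mm; Ȳ = 2064919.26/22093.14 = 93.46 mm.

X̄ = 59.55 mm, Ȳ = 93.46 mm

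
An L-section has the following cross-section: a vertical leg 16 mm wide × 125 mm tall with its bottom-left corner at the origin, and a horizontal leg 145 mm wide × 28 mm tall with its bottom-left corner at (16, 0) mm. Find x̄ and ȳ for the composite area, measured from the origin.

x̄ = 61.93 mm, ȳ = 30.01 mm

Part | A | x̄ᵢ | ȳᵢ | A·x̄ᵢ | A·ȳᵢ
vertical leg | 2000.00 | 8.00 | 62.50 | 16000.00 | 125000.00
horizontal leg | 4060.00 | 88.50 | 14.00 | 359310.00 | 56840.00
Σ | 6060.00 |  |  | 375310.00 | 181840.00
x̄ = 375310.00 / 6060.00 = 61.93 mm
ȳ = 181840.00 / 6060.00 = 30.01 mm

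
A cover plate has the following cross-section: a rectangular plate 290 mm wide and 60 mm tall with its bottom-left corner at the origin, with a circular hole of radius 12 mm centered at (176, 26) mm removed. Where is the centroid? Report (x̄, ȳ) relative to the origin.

x̄ = 144.17 mm, ȳ = 30.11 mm

plate: A = 290 × 60 = 17400.00, centroid at (145.00, 30.00).
hole: A = −π·12² = -452.39, centroid at (176.00, 26.00).
ΣA = 16947.61 mm², ΣAx̄ = 2443379.48 mm³, ΣAȳ = 510237.88 mm³.
x̄ = 2443379.48/16947.61 = 144.17 mm; ȳ = 510237.88/16947.61 = 30.11 mm.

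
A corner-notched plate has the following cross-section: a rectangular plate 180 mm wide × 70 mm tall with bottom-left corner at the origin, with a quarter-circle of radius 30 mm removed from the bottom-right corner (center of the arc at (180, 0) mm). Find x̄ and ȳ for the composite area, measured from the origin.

x̄ = 85.41 mm, ȳ = 36.32 mm

Part | A | x̄ᵢ | ȳᵢ | A·x̄ᵢ | A·ȳᵢ
plate | 12600.00 | 90.00 | 35.00 | 1134000.00 | 441000.00
removed quarter-circle | -706.86 | 167.27 | 12.73 | -118234.50 | -9000.00
Σ | 11893.14 |  |  | 1015765.50 | 432000.00
x̄ = 1015765.50 / 11893.14 = 85.41 mm
ȳ = 432000.00 / 11893.14 = 36.32 mm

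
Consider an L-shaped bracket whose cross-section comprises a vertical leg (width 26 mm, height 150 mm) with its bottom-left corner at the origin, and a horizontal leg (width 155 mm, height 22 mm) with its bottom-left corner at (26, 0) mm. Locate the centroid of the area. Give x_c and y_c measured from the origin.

vertical leg: A = 26 × 150 = 3900.00, centroid at (13.00, 75.00).
horizontal leg: A = 155 × 22 = 3410.00, centroid at (103.50, 11.00).
ΣA = 7310.00 mm²
ΣAx_c = (3900.00)(13.00) + (3410.00)(103.50) = 403635.00 mm³
ΣAy_c = (3900.00)(75.00) + (3410.00)(11.00) = 330010.00 mm³
x_c = 403635.00 / 7310.00 = 55.22 mm
y_c = 330010.00 / 7310.00 = 45.15 mm

x_c = 55.22 mm, y_c = 45.15 mm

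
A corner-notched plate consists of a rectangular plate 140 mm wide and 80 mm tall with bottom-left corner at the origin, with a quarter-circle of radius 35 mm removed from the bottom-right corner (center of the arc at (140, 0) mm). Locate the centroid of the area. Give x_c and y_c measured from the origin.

plate: A = 140 × 80 = 11200.00, centroid at (70.00, 40.00).
removed quarter-circle: A = −¼π·35² = -962.11, centroid at (125.15, 14.85).
ΣA = 10237.89 mm², ΣAx_c = 663595.88 mm³, ΣAy_c = 433708.33 mm³.
x_c = 663595.88/10237.89 = 64.82 mm; y_c = 433708.33/10237.89 = 42.36 mm.

x_c = 64.82 mm, y_c = 42.36 mm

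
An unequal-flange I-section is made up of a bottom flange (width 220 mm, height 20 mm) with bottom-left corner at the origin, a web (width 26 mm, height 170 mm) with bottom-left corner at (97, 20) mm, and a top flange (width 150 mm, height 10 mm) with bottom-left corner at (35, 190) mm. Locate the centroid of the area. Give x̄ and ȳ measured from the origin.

bottom flange: A = 220 × 20 = 4400.00, centroid at (110.00, 10.00).
web: A = 26 × 170 = 4420.00, centroid at (110.00, 105.00).
top flange: A = 150 × 10 = 1500.00, centroid at (110.00, 195.00).
ΣA = 10320.00 mm², ΣAx̄ = 1135200.00 mm³, ΣAȳ = 800600.00 mm³.
x̄ = 1135200.00/10320.00 = 110.00 mm; ȳ = 800600.00/10320.00 = 77.58 mm.

x̄ = 110.00 mm, ȳ = 77.58 mm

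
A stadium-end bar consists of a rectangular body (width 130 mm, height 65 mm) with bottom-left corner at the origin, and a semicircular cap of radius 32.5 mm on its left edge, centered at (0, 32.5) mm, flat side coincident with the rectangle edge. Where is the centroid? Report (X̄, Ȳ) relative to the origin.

rectangular body: A = 130 × 65 = 8450.00, centroid at (65.00, 32.50).
semicircular end: A = ½π·32.5² = 1659.15, centroid at (-13.79, 32.50).
ΣA = 10109.15 mm², ΣAX̄ = 526364.58 mm³, ΣAȲ = 328547.49 mm³.
X̄ = 526364.58/10109.15 = 52.07 mm; Ȳ = 328547.49/10109.15 = 32.50 mm.

X̄ = 52.07 mm, Ȳ = 32.50 mm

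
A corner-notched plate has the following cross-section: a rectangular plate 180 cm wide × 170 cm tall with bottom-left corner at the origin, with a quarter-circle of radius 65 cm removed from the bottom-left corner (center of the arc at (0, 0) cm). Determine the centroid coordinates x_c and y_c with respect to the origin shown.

Part | A | x̄ᵢ | ȳᵢ | A·x̄ᵢ | A·ȳᵢ
plate | 30600.00 | 90.00 | 85.00 | 2754000.00 | 2601000.00
removed quarter-circle | -3318.31 | 27.59 | 27.59 | -91541.67 | -91541.67
Σ | 27281.69 |  |  | 2662458.33 | 2509458.33
x_c = 2662458.33 / 27281.69 = 97.59 cm
y_c = 2509458.33 / 27281.69 = 91.98 cm

x_c = 97.59 cm, y_c = 91.98 cm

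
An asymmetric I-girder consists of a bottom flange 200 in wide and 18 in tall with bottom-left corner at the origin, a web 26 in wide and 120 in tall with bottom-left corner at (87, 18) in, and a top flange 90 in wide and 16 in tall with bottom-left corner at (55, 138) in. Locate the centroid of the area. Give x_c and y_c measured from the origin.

x_c = 100.00 in, y_c = 59.56 in

Part | A | x̄ᵢ | ȳᵢ | A·x̄ᵢ | A·ȳᵢ
bottom flange | 3600.00 | 100.00 | 9.00 | 360000.00 | 32400.00
web | 3120.00 | 100.00 | 78.00 | 312000.00 | 243360.00
top flange | 1440.00 | 100.00 | 146.00 | 144000.00 | 210240.00
Σ | 8160.00 |  |  | 816000.00 | 486000.00
x_c = 816000.00 / 8160.00 = 100.00 in
y_c = 486000.00 / 8160.00 = 59.56 in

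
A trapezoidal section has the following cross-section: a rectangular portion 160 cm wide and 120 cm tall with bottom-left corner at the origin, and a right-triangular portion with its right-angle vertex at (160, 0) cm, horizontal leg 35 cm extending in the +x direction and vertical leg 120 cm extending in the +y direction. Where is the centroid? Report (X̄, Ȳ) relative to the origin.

X̄ = 89.04 cm, Ȳ = 58.03 cm

Part | A | x̄ᵢ | ȳᵢ | A·x̄ᵢ | A·ȳᵢ
rectangular portion | 19200.00 | 80.00 | 60.00 | 1536000.00 | 1152000.00
triangular portion | 2100.00 | 171.67 | 40.00 | 360500.00 | 84000.00
Σ | 21300.00 |  |  | 1896500.00 | 1236000.00
X̄ = 1896500.00 / 21300.00 = 89.04 cm
Ȳ = 1236000.00 / 21300.00 = 58.03 cm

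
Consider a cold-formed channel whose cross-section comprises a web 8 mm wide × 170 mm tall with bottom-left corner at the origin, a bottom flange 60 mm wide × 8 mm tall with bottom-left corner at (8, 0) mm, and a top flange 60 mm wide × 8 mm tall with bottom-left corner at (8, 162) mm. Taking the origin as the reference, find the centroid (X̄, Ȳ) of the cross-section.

web: A = 8 × 170 = 1360.00, centroid at (4.00, 85.00).
bottom flange: A = 60 × 8 = 480.00, centroid at (38.00, 4.00).
top flange: A = 60 × 8 = 480.00, centroid at (38.00, 166.00).
ΣA = 2320.00 mm², ΣAX̄ = 41920.00 mm³, ΣAȲ = 197200.00 mm³.
X̄ = 41920.00/2320.00 = 18.07 mm; Ȳ = 197200.00/2320.00 = 85.00 mm.

X̄ = 18.07 mm, Ȳ = 85.00 mm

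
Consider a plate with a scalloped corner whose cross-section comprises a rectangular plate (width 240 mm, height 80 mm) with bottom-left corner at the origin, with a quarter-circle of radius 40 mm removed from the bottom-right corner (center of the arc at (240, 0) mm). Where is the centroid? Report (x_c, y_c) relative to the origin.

plate: A = 240 × 80 = 19200.00, centroid at (120.00, 40.00).
removed quarter-circle: A = −¼π·40² = -1256.64, centroid at (223.02, 16.98).
ΣA = 17943.36 mm², ΣAx_c = 2023740.44 mm³, ΣAy_c = 746666.67 mm³.
x_c = 2023740.44/17943.36 = 112.78 mm; y_c = 746666.67/17943.36 = 41.61 mm.

x_c = 112.78 mm, y_c = 41.61 mm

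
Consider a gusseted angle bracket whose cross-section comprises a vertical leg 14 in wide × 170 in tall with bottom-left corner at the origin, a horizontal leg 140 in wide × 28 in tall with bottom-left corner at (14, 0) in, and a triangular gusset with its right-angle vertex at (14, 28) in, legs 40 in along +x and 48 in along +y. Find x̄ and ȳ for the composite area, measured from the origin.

x̄ = 51.26 in, ȳ = 41.24 in

vertical leg: A = 14 × 170 = 2380.00, centroid at (7.00, 85.00).
horizontal leg: A = 140 × 28 = 3920.00, centroid at (84.00, 14.00).
gusset: A = ½·40·48 = 960.00, centroid at (27.33, 44.00).
ΣA = 7260.00 in²
ΣAx̄ = (2380.00)(7.00) + (3920.00)(84.00) + (960.00)(27.33) = 372180.00 in³
ΣAȳ = (2380.00)(85.00) + (3920.00)(14.00) + (960.00)(44.00) = 299420.00 in³
x̄ = 372180.00 / 7260.00 = 51.26 in
ȳ = 299420.00 / 7260.00 = 41.24 in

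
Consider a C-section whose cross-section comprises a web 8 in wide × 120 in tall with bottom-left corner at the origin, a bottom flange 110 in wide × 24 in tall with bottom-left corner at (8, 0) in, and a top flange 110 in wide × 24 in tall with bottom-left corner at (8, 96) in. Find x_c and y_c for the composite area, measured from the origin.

web: A = 8 × 120 = 960.00, centroid at (4.00, 60.00).
bottom flange: A = 110 × 24 = 2640.00, centroid at (63.00, 12.00).
top flange: A = 110 × 24 = 2640.00, centroid at (63.00, 108.00).
ΣA = 6240.00 in²
ΣAx_c = (960.00)(4.00) + (2640.00)(63.00) + (2640.00)(63.00) = 336480.00 in³
ΣAy_c = (960.00)(60.00) + (2640.00)(12.00) + (2640.00)(108.00) = 374400.00 in³
x_c = 336480.00 / 6240.00 = 53.92 in
y_c = 374400.00 / 6240.00 = 60.00 in

x_c = 53.92 in, y_c = 60.00 in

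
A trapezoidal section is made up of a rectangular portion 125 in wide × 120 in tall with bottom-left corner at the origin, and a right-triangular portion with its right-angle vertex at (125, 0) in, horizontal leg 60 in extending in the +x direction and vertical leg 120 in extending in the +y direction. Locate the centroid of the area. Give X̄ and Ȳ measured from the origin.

X̄ = 78.47 in, Ȳ = 56.13 in

rectangular portion: A = 125 × 120 = 15000.00, centroid at (62.50, 60.00).
triangular portion: A = ½·60·120 = 3600.00, centroid at (145.00, 40.00).
ΣA = 18600.00 in²
ΣAX̄ = (15000.00)(62.50) + (3600.00)(145.00) = 1459500.00 in³
ΣAȲ = (15000.00)(60.00) + (3600.00)(40.00) = 1044000.00 in³
X̄ = 1459500.00 / 18600.00 = 78.47 in
Ȳ = 1044000.00 / 18600.00 = 56.13 in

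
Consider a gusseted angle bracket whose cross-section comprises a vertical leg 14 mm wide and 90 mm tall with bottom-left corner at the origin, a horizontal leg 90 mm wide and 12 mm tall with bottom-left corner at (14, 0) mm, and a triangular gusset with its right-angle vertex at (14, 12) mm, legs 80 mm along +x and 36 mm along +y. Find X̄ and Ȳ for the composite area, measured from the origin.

Part | A | x̄ᵢ | ȳᵢ | A·x̄ᵢ | A·ȳᵢ
vertical leg | 1260.00 | 7.00 | 45.00 | 8820.00 | 56700.00
horizontal leg | 1080.00 | 59.00 | 6.00 | 63720.00 | 6480.00
gusset | 1440.00 | 40.67 | 24.00 | 58560.00 | 34560.00
Σ | 3780.00 |  |  | 131100.00 | 97740.00
X̄ = 131100.00 / 3780.00 = 34.68 mm
Ȳ = 97740.00 / 3780.00 = 25.86 mm

X̄ = 34.68 mm, Ȳ = 25.86 mm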